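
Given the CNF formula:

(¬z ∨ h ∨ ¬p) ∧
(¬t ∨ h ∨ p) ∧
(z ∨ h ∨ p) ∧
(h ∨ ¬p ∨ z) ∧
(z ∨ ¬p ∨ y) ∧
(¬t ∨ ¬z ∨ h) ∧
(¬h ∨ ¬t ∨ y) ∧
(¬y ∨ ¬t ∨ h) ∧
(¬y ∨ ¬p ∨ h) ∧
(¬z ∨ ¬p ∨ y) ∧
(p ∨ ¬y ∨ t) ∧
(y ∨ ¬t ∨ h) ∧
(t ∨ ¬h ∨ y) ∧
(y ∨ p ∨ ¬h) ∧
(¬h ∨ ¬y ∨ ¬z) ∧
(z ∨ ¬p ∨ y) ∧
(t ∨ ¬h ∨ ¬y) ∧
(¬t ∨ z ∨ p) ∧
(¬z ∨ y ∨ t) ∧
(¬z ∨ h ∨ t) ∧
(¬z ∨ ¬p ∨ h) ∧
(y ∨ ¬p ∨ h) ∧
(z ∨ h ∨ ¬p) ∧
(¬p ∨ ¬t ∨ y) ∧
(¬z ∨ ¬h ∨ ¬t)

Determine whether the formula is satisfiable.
Yes

Yes, the formula is satisfiable.

One satisfying assignment is: z=False, t=True, h=True, p=True, y=True

Verification: With this assignment, all 25 clauses evaluate to true.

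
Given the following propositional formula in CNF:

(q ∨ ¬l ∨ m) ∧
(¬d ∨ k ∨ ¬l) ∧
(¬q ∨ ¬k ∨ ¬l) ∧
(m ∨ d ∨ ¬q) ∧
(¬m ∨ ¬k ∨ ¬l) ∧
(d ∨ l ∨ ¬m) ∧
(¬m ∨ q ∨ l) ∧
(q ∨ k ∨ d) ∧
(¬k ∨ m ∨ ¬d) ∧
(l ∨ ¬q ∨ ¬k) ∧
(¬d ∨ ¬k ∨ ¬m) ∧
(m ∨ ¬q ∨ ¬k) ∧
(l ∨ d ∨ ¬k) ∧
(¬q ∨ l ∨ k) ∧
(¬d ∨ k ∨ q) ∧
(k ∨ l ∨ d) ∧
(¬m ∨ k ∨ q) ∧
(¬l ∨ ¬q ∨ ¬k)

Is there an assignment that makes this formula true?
Yes

Yes, the formula is satisfiable.

One satisfying assignment is: q=True, k=False, m=True, l=True, d=False

Verification: With this assignment, all 18 clauses evaluate to true.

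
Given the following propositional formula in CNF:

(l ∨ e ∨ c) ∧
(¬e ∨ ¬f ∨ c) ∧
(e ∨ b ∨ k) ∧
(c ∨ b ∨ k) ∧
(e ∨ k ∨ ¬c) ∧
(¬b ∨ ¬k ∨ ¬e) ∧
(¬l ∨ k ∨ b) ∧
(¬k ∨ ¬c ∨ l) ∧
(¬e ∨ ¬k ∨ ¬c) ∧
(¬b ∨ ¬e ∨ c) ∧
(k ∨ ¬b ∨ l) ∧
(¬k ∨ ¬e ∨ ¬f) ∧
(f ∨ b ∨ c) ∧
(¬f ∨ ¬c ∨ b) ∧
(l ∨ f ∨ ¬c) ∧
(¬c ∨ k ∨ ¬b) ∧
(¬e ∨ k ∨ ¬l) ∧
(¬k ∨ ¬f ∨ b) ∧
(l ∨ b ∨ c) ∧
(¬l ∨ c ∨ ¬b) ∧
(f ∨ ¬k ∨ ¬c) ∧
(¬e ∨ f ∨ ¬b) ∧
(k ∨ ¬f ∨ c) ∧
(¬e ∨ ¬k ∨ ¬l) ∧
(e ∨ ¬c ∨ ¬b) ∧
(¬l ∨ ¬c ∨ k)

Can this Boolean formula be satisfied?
No

No, the formula is not satisfiable.

No assignment of truth values to the variables can make all 26 clauses true simultaneously.

The formula is UNSAT (unsatisfiable).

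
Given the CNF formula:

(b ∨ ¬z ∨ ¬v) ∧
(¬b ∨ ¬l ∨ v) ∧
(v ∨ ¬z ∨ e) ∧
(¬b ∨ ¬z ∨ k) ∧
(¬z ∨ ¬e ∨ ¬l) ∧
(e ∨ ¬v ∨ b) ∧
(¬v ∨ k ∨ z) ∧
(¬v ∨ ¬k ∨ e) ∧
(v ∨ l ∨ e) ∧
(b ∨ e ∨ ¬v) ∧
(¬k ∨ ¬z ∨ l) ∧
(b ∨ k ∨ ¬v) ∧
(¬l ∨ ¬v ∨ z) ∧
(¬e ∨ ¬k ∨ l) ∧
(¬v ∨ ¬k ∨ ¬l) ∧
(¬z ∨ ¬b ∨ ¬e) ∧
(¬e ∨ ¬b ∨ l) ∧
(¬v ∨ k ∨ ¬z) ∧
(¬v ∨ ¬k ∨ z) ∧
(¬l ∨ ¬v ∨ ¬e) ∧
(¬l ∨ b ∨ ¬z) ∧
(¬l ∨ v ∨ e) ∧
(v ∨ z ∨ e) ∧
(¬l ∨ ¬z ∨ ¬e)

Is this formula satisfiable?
Yes

Yes, the formula is satisfiable.

One satisfying assignment is: v=False, z=False, b=False, e=True, k=False, l=True

Verification: With this assignment, all 24 clauses evaluate to true.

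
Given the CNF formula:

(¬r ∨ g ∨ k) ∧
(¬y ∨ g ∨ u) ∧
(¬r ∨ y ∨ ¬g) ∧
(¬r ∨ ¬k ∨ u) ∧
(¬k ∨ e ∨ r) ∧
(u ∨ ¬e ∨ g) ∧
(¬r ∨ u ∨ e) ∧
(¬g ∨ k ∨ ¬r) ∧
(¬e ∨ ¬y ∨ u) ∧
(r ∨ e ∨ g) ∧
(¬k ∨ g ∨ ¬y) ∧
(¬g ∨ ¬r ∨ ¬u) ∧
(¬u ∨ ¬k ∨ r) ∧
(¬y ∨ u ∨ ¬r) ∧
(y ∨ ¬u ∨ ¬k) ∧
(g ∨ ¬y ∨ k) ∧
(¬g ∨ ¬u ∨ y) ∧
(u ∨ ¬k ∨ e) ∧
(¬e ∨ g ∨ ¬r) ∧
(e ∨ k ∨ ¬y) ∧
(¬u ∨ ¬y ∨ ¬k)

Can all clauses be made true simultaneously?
Yes

Yes, the formula is satisfiable.

One satisfying assignment is: k=False, g=True, r=False, u=False, y=False, e=False

Verification: With this assignment, all 21 clauses evaluate to true.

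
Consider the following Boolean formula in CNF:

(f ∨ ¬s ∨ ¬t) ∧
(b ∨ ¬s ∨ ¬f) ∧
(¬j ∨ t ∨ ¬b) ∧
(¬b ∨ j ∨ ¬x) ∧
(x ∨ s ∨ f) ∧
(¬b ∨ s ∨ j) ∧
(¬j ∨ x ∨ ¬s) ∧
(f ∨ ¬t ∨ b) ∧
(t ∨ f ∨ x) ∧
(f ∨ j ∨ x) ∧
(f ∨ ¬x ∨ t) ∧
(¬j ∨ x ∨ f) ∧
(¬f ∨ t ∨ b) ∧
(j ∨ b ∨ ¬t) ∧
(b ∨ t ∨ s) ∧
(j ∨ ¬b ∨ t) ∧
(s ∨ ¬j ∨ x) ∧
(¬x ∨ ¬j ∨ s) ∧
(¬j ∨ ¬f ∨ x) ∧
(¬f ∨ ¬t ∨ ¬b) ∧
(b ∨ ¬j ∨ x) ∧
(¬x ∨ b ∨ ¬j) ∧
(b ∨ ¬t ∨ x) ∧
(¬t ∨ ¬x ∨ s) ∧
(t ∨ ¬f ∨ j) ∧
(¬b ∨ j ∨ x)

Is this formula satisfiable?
No

No, the formula is not satisfiable.

No assignment of truth values to the variables can make all 26 clauses true simultaneously.

The formula is UNSAT (unsatisfiable).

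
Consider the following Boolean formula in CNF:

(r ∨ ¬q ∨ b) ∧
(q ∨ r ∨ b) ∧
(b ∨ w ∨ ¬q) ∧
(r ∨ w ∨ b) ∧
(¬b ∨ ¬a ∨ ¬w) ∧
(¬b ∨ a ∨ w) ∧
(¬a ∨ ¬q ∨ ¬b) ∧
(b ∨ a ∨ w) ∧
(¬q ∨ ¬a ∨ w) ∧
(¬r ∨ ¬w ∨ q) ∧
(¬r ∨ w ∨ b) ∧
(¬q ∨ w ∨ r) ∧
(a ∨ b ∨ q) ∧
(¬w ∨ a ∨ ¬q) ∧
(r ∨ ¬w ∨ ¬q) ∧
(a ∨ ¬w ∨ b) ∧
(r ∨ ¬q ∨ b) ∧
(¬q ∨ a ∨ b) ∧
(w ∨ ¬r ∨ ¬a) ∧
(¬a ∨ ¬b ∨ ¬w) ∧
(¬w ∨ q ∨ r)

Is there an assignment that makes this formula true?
Yes

Yes, the formula is satisfiable.

One satisfying assignment is: r=False, q=False, a=True, w=False, b=True

Verification: With this assignment, all 21 clauses evaluate to true.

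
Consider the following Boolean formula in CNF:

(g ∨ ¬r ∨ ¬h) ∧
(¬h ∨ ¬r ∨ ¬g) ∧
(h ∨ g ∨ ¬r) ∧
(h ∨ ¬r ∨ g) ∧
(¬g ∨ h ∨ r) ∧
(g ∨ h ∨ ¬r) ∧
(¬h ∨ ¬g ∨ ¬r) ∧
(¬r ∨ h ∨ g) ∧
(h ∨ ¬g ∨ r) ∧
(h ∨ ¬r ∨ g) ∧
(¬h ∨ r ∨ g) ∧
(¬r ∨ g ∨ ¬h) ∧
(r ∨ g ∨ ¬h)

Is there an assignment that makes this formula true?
Yes

Yes, the formula is satisfiable.

One satisfying assignment is: g=False, r=False, h=False

Verification: With this assignment, all 13 clauses evaluate to true.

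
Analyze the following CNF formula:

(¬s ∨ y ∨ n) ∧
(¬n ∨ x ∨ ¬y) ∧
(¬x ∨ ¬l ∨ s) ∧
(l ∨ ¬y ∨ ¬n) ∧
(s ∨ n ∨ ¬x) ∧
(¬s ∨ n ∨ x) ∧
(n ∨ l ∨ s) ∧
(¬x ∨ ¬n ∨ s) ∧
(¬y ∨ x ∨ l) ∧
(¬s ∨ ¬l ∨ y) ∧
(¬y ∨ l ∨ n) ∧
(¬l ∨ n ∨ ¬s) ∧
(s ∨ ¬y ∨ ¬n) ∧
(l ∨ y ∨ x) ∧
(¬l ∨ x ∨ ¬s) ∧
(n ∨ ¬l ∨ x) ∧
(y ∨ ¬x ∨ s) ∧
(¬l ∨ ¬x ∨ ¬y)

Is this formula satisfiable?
Yes

Yes, the formula is satisfiable.

One satisfying assignment is: x=False, n=True, s=False, l=True, y=False

Verification: With this assignment, all 18 clauses evaluate to true.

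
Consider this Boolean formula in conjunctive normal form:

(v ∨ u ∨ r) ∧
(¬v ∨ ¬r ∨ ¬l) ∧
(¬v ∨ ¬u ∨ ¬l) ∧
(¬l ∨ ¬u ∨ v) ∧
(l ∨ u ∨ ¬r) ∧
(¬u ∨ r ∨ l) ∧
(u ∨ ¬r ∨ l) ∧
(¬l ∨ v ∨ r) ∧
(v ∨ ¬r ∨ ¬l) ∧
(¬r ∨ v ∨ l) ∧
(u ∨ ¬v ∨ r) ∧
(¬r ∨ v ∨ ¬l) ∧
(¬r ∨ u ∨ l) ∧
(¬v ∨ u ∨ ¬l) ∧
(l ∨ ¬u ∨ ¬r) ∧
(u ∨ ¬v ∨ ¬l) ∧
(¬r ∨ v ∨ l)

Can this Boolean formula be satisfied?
No

No, the formula is not satisfiable.

No assignment of truth values to the variables can make all 17 clauses true simultaneously.

The formula is UNSAT (unsatisfiable).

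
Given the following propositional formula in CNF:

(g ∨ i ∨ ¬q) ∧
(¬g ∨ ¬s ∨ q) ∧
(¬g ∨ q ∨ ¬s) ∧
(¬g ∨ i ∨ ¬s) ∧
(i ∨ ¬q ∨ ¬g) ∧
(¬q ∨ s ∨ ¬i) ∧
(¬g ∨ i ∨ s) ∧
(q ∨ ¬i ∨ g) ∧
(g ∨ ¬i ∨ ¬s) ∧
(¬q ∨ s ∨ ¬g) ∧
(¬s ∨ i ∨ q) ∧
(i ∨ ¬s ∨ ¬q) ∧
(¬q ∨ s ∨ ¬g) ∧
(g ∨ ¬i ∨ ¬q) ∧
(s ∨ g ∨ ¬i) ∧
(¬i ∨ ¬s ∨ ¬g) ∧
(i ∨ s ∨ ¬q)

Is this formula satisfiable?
Yes

Yes, the formula is satisfiable.

One satisfying assignment is: s=False, q=False, i=False, g=False

Verification: With this assignment, all 17 clauses evaluate to true.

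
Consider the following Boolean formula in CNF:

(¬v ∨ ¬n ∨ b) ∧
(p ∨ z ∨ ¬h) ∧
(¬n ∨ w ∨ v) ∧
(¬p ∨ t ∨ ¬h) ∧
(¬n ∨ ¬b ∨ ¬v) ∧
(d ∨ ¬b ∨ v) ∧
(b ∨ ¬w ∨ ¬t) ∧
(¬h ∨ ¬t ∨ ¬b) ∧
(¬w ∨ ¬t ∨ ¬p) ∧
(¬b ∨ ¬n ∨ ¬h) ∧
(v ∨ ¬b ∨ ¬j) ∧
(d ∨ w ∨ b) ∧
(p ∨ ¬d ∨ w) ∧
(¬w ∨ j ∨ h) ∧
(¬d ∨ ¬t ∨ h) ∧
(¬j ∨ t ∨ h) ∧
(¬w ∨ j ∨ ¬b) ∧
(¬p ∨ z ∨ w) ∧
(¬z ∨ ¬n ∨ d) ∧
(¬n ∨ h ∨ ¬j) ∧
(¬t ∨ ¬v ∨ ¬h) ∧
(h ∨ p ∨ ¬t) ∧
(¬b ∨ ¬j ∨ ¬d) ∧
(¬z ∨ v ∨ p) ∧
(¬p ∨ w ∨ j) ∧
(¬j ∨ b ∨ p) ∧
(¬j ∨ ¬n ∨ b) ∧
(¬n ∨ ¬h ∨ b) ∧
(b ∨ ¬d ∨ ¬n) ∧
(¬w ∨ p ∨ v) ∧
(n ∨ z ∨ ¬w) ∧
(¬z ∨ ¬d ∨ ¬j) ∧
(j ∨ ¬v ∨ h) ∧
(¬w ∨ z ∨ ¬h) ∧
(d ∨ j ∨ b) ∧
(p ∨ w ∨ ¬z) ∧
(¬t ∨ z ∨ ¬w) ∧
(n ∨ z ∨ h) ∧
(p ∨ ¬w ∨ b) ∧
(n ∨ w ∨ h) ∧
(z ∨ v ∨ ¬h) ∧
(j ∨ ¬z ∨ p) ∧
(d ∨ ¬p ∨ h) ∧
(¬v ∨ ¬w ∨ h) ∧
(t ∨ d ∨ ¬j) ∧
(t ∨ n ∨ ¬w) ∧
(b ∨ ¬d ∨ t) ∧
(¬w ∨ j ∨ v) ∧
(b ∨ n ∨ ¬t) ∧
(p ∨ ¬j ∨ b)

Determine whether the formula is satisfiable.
No

No, the formula is not satisfiable.

No assignment of truth values to the variables can make all 50 clauses true simultaneously.

The formula is UNSAT (unsatisfiable).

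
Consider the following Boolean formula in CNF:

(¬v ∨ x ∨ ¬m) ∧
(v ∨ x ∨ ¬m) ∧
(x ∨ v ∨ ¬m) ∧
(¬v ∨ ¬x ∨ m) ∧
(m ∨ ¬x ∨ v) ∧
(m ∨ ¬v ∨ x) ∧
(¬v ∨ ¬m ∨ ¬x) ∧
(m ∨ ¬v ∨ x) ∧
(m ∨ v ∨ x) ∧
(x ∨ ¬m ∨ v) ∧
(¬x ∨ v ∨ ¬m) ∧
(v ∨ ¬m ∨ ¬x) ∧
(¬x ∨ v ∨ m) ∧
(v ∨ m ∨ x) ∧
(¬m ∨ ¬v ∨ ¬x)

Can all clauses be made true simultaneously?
No

No, the formula is not satisfiable.

No assignment of truth values to the variables can make all 15 clauses true simultaneously.

The formula is UNSAT (unsatisfiable).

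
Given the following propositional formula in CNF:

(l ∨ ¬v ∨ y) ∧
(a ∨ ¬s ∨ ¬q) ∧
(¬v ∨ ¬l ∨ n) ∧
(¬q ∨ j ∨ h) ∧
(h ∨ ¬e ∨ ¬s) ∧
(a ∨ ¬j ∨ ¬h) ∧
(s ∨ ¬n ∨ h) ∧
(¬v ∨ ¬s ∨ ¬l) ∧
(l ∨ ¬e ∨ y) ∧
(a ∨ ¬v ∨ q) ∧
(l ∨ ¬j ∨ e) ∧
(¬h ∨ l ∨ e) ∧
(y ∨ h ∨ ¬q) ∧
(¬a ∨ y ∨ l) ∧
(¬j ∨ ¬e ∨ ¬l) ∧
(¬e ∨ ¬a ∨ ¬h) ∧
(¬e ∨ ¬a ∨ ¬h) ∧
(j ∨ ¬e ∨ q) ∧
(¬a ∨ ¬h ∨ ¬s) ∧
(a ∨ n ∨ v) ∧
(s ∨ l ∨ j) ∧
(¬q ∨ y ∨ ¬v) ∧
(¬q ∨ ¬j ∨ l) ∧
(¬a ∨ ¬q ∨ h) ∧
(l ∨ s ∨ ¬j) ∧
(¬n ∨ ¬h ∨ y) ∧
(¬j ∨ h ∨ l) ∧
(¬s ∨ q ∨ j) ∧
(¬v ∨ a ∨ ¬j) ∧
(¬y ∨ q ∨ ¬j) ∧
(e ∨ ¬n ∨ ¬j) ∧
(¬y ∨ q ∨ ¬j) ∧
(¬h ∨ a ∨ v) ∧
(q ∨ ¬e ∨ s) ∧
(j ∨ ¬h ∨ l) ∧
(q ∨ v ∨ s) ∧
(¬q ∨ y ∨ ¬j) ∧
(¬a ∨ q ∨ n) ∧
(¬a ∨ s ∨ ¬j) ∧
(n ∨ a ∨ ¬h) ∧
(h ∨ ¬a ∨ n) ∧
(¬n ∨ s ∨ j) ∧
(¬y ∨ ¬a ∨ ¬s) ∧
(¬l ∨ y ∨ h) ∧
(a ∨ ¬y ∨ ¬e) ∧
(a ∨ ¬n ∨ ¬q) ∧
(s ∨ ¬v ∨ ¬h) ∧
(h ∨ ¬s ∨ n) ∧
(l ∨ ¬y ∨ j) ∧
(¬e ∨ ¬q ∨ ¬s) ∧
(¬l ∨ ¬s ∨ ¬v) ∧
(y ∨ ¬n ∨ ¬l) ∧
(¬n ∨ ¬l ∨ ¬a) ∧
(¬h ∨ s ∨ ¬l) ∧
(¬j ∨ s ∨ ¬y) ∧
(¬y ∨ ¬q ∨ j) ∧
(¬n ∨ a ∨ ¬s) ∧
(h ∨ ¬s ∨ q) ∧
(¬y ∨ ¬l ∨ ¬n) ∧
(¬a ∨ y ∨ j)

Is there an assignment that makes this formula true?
No

No, the formula is not satisfiable.

No assignment of truth values to the variables can make all 60 clauses true simultaneously.

The formula is UNSAT (unsatisfiable).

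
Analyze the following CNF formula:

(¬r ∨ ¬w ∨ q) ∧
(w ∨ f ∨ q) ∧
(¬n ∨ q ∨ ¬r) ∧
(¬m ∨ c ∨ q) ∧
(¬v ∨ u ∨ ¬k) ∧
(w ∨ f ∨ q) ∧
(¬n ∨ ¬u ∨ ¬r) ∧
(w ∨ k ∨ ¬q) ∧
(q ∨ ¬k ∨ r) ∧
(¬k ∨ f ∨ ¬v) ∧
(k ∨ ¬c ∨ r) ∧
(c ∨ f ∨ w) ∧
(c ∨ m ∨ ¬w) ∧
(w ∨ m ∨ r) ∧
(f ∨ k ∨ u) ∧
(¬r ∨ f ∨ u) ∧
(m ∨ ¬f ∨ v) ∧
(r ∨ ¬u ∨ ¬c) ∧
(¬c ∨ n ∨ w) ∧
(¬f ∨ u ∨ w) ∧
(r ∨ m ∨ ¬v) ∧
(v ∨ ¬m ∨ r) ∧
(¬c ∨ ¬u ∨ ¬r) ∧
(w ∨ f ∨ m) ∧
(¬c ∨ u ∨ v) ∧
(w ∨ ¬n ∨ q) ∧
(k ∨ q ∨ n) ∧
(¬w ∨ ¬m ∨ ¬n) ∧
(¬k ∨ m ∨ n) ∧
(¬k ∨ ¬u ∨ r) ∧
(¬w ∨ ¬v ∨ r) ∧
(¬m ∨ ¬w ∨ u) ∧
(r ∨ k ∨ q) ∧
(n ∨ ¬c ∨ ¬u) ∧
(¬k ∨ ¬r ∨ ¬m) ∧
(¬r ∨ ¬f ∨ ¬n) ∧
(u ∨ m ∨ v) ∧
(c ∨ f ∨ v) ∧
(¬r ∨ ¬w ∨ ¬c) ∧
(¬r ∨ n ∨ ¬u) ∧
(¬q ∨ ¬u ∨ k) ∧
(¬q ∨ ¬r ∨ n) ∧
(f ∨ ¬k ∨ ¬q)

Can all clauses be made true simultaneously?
No

No, the formula is not satisfiable.

No assignment of truth values to the variables can make all 43 clauses true simultaneously.

The formula is UNSAT (unsatisfiable).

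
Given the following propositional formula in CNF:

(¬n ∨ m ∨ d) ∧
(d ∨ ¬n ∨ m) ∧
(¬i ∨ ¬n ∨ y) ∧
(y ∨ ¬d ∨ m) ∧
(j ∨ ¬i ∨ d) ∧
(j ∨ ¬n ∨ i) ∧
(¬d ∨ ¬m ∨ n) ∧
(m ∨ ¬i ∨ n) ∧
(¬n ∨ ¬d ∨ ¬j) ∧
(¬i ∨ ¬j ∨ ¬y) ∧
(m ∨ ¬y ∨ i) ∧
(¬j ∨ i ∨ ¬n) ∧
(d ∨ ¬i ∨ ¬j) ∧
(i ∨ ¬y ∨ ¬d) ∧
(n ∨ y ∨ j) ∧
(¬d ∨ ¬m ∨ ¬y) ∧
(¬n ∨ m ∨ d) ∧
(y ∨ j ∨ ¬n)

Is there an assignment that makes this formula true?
Yes

Yes, the formula is satisfiable.

One satisfying assignment is: n=False, m=True, j=False, i=False, y=True, d=False

Verification: With this assignment, all 18 clauses evaluate to true.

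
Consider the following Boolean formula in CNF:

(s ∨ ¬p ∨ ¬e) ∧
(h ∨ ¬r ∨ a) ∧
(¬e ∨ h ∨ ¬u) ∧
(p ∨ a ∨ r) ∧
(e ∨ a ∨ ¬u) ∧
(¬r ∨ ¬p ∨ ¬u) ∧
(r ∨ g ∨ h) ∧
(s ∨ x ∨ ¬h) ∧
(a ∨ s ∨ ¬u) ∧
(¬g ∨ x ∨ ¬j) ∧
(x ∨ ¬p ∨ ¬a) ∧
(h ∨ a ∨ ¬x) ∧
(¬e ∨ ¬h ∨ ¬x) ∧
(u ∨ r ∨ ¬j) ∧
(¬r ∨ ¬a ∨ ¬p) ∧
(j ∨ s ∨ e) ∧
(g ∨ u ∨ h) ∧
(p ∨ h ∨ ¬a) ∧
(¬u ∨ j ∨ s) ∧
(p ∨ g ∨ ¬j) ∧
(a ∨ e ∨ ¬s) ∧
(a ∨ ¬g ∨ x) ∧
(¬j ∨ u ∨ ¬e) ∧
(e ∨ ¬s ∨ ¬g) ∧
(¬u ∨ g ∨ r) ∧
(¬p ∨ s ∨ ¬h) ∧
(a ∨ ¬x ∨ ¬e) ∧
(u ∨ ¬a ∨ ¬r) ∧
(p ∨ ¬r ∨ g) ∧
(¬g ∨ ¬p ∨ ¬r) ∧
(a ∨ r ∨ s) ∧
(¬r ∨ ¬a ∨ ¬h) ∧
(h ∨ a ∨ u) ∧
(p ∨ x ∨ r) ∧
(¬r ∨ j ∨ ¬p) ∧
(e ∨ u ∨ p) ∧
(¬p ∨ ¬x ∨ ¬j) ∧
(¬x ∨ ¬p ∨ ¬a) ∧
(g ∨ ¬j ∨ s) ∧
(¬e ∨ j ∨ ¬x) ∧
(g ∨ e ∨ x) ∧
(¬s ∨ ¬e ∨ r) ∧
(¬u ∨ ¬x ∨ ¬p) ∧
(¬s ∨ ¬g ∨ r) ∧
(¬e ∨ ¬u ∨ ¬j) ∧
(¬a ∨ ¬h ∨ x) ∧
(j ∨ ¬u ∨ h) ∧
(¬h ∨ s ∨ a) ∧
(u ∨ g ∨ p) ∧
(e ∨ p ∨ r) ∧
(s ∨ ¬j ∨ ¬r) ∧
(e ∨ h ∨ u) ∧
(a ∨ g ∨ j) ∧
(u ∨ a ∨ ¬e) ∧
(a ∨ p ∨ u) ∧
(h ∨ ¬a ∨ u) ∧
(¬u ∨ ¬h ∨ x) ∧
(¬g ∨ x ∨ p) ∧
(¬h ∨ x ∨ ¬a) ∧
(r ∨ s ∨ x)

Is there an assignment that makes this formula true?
No

No, the formula is not satisfiable.

No assignment of truth values to the variables can make all 60 clauses true simultaneously.

The formula is UNSAT (unsatisfiable).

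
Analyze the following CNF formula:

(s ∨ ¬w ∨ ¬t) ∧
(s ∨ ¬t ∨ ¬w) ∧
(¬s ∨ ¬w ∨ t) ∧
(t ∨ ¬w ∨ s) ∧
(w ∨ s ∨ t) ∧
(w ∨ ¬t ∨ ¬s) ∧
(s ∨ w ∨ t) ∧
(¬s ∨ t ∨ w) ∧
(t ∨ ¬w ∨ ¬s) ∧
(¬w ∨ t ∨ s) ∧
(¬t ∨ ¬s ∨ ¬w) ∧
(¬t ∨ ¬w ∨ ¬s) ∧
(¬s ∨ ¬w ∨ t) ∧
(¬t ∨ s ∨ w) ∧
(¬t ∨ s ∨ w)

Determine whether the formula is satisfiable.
No

No, the formula is not satisfiable.

No assignment of truth values to the variables can make all 15 clauses true simultaneously.

The formula is UNSAT (unsatisfiable).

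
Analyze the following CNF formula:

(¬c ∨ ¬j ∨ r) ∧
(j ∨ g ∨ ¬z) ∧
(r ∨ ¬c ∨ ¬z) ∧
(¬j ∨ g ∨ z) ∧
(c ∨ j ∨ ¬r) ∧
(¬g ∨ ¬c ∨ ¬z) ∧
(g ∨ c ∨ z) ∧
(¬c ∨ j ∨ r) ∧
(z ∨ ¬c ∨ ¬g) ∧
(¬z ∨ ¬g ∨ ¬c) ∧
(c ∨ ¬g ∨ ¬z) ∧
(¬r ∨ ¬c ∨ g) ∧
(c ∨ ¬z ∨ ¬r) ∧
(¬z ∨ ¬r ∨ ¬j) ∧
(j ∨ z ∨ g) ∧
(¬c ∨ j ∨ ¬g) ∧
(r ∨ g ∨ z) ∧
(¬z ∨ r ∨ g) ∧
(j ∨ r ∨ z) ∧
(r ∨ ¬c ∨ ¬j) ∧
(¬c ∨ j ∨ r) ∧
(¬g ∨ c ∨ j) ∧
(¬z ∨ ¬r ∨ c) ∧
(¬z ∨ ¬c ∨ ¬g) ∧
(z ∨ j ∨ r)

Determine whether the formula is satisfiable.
Yes

Yes, the formula is satisfiable.

One satisfying assignment is: z=False, g=True, c=False, r=False, j=True

Verification: With this assignment, all 25 clauses evaluate to true.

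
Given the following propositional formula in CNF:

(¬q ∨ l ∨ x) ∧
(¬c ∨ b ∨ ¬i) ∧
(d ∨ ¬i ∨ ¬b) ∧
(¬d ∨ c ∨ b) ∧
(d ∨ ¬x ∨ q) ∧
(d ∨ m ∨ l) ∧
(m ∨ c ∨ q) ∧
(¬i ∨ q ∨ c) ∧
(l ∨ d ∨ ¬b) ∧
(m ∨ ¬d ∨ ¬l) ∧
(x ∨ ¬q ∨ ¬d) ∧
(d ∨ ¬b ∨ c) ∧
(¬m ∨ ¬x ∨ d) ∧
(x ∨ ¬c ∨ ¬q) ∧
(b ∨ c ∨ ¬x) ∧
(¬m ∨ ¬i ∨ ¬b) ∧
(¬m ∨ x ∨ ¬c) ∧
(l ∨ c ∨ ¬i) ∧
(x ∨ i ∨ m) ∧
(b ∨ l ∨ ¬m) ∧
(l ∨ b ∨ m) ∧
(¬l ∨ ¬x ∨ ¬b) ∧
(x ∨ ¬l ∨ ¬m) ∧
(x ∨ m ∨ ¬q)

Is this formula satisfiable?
Yes

Yes, the formula is satisfiable.

One satisfying assignment is: c=True, d=False, q=True, x=True, i=False, b=False, l=True, m=False

Verification: With this assignment, all 24 clauses evaluate to true.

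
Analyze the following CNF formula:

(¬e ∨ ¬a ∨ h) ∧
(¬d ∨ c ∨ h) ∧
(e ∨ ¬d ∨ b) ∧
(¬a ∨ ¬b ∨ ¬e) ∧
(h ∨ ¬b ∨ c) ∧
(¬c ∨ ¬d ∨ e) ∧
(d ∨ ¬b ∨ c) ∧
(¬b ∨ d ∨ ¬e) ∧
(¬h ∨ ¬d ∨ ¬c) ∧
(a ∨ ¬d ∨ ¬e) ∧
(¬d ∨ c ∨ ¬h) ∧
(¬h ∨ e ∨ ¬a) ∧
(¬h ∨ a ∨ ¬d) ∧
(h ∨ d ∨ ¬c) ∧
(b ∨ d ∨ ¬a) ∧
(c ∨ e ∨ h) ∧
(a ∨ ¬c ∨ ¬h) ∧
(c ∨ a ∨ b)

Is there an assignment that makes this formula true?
No

No, the formula is not satisfiable.

No assignment of truth values to the variables can make all 18 clauses true simultaneously.

The formula is UNSAT (unsatisfiable).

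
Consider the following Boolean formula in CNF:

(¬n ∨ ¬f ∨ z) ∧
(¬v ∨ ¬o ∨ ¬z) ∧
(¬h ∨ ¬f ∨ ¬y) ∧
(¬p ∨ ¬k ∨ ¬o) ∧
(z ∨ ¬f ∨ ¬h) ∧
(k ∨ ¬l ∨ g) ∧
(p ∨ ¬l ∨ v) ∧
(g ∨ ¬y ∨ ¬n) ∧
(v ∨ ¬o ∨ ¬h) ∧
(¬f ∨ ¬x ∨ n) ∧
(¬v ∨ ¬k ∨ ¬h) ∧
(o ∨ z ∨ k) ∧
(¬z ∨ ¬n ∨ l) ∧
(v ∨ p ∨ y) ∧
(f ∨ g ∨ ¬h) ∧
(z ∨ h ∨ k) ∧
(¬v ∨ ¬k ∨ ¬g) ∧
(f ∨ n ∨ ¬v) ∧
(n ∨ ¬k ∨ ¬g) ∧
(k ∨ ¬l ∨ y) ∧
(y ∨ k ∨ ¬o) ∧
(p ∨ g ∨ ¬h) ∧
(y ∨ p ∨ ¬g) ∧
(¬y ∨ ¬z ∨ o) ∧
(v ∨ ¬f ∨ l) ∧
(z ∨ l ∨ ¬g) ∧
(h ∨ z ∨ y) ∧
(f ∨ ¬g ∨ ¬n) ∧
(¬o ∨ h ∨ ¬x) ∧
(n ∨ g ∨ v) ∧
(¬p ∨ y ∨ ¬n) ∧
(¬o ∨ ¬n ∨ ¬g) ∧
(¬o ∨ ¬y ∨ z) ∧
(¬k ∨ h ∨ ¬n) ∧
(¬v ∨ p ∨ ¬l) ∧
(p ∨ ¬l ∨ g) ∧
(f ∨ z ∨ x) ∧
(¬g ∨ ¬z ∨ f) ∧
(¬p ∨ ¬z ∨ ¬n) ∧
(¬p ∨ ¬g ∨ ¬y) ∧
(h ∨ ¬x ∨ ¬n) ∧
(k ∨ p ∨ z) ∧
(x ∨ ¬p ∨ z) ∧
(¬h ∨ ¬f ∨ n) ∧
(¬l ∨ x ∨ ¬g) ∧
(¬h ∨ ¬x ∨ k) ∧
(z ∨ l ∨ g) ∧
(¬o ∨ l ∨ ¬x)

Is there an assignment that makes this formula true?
Yes

Yes, the formula is satisfiable.

One satisfying assignment is: x=False, p=False, l=False, v=True, y=False, h=False, z=True, n=False, g=False, f=True, o=False, k=False

Verification: With this assignment, all 48 clauses evaluate to true.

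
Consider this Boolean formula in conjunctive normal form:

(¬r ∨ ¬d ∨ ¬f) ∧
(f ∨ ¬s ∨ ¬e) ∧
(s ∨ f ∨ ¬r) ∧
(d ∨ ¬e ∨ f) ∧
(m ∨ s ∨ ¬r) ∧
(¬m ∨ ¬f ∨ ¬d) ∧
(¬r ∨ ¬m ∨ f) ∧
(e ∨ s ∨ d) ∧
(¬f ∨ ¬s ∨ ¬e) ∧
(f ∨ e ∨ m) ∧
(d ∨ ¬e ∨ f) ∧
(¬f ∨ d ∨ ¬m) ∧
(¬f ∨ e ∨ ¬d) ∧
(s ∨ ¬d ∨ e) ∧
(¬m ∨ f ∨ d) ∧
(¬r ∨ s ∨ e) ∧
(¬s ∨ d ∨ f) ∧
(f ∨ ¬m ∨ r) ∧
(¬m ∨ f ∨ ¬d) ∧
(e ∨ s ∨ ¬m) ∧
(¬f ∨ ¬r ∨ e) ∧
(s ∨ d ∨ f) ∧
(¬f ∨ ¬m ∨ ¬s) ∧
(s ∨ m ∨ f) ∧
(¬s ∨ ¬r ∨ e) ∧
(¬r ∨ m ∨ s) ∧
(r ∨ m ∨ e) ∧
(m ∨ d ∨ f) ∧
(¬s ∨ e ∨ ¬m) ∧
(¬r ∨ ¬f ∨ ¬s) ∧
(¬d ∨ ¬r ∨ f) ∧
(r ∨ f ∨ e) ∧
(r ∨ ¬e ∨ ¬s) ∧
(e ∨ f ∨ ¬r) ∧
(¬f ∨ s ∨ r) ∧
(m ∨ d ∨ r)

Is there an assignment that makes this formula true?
No

No, the formula is not satisfiable.

No assignment of truth values to the variables can make all 36 clauses true simultaneously.

The formula is UNSAT (unsatisfiable).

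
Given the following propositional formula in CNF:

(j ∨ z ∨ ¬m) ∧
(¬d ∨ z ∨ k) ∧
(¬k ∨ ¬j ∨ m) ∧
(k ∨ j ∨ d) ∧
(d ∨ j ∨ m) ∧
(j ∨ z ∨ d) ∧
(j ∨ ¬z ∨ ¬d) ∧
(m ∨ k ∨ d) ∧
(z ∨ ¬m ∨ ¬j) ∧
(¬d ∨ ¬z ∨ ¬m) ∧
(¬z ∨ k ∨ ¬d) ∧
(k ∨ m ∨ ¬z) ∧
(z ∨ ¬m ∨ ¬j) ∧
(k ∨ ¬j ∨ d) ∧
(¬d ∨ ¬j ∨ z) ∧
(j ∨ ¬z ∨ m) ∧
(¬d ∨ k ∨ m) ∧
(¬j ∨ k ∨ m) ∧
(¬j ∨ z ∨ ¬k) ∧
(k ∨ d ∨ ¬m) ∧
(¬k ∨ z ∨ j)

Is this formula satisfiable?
Yes

Yes, the formula is satisfiable.

One satisfying assignment is: m=True, z=True, d=False, k=True, j=False

Verification: With this assignment, all 21 clauses evaluate to true.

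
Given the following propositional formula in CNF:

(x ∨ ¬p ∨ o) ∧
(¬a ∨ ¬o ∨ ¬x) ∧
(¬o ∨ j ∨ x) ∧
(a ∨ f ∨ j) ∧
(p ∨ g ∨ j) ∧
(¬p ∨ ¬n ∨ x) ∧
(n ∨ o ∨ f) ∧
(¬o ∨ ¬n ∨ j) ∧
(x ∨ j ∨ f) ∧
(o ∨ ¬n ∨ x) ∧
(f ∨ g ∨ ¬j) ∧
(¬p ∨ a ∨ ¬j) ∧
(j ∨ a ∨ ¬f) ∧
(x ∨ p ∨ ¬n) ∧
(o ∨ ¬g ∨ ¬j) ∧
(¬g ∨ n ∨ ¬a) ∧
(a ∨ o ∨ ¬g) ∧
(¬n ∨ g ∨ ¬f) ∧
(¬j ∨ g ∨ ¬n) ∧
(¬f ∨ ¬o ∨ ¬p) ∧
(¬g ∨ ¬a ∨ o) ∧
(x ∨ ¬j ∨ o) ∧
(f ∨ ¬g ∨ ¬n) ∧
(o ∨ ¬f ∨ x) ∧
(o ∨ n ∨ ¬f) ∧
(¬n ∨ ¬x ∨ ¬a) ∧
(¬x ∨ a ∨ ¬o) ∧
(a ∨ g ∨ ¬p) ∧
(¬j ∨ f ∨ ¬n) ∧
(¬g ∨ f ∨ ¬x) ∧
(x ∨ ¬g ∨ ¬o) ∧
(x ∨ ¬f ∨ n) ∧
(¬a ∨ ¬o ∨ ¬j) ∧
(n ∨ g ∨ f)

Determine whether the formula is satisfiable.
No

No, the formula is not satisfiable.

No assignment of truth values to the variables can make all 34 clauses true simultaneously.

The formula is UNSAT (unsatisfiable).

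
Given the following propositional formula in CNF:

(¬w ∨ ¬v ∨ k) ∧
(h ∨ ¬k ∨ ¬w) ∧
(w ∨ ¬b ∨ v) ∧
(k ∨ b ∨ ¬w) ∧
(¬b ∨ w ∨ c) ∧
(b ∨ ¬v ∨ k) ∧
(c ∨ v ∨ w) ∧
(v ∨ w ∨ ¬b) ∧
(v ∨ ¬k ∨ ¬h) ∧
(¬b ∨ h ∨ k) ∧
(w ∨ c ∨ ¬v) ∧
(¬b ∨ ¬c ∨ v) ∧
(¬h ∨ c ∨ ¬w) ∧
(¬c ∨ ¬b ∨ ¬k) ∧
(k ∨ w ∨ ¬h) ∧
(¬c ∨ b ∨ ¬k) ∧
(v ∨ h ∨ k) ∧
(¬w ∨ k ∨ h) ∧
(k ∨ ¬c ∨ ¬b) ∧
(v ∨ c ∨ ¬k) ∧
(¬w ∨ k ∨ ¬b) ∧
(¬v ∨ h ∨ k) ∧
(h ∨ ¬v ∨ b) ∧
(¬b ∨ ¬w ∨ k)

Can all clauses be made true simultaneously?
No

No, the formula is not satisfiable.

No assignment of truth values to the variables can make all 24 clauses true simultaneously.

The formula is UNSAT (unsatisfiable).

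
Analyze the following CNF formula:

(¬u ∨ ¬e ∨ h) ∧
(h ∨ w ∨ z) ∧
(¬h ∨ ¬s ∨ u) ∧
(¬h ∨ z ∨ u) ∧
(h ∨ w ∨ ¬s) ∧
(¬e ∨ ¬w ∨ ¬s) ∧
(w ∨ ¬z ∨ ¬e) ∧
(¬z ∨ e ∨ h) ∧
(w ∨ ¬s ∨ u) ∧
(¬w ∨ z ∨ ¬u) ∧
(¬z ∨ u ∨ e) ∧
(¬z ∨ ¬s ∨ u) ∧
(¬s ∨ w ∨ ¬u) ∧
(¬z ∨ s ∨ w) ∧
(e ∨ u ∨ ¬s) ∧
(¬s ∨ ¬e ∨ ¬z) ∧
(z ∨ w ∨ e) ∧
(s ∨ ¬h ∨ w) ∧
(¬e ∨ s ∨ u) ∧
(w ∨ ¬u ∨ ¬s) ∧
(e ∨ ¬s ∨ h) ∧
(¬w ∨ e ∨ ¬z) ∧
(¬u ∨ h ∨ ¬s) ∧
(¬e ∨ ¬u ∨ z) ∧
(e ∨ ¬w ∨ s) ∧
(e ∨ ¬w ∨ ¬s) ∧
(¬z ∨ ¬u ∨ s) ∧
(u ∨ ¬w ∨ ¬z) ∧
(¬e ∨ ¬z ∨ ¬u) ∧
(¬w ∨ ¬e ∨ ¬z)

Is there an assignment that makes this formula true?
No

No, the formula is not satisfiable.

No assignment of truth values to the variables can make all 30 clauses true simultaneously.

The formula is UNSAT (unsatisfiable).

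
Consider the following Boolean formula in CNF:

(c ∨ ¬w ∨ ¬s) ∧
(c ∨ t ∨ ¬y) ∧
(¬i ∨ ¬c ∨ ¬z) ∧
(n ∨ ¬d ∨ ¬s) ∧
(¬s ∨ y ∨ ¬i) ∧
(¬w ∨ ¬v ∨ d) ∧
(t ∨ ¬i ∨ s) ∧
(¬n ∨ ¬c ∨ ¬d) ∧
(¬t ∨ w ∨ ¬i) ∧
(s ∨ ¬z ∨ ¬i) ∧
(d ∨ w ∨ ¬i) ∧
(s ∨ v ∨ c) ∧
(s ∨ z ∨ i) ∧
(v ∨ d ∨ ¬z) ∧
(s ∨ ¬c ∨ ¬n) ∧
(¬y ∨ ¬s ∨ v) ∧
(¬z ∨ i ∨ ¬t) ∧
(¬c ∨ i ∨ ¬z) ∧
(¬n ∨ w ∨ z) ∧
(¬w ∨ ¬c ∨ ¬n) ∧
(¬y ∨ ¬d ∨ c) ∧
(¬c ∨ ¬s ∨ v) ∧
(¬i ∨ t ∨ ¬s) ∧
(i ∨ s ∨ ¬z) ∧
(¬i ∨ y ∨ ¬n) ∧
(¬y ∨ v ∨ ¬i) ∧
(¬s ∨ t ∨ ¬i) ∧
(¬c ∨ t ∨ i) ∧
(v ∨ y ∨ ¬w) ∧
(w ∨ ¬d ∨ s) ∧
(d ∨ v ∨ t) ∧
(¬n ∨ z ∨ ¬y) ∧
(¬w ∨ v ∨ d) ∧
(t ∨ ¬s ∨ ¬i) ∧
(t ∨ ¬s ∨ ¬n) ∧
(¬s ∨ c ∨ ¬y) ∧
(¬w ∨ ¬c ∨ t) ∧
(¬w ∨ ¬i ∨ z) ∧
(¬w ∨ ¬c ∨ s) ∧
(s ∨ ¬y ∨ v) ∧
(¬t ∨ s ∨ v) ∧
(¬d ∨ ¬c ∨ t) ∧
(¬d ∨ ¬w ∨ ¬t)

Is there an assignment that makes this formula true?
Yes

Yes, the formula is satisfiable.

One satisfying assignment is: d=False, c=False, v=False, n=False, y=False, z=False, t=True, i=False, w=False, s=True

Verification: With this assignment, all 43 clauses evaluate to true.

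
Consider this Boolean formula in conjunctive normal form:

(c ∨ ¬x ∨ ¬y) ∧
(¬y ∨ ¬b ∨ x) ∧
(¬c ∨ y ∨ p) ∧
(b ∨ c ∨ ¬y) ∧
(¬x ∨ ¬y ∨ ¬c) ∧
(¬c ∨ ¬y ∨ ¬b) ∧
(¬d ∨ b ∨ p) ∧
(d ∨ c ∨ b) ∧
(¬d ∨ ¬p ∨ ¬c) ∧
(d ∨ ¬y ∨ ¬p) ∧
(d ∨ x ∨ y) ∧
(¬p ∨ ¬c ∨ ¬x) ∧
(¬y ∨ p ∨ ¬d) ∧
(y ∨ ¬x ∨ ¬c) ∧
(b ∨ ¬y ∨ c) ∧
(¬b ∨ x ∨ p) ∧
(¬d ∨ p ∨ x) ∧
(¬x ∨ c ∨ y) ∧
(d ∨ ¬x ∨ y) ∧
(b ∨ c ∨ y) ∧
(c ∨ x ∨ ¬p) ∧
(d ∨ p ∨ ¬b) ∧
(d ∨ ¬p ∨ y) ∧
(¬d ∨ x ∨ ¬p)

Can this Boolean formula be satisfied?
Yes

Yes, the formula is satisfiable.

One satisfying assignment is: c=True, b=False, p=False, y=True, d=False, x=False

Verification: With this assignment, all 24 clauses evaluate to true.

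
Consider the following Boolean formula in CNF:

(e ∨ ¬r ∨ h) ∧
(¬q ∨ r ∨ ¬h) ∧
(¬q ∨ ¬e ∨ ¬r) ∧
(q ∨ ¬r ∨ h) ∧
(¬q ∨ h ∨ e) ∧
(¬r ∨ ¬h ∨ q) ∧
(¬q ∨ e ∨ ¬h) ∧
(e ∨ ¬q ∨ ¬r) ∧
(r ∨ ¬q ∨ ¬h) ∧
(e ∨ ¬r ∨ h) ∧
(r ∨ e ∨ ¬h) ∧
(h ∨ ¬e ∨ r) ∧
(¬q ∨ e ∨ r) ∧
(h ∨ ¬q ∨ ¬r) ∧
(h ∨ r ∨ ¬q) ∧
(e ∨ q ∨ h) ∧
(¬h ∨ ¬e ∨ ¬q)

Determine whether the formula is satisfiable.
Yes

Yes, the formula is satisfiable.

One satisfying assignment is: h=True, e=True, q=False, r=False

Verification: With this assignment, all 17 clauses evaluate to true.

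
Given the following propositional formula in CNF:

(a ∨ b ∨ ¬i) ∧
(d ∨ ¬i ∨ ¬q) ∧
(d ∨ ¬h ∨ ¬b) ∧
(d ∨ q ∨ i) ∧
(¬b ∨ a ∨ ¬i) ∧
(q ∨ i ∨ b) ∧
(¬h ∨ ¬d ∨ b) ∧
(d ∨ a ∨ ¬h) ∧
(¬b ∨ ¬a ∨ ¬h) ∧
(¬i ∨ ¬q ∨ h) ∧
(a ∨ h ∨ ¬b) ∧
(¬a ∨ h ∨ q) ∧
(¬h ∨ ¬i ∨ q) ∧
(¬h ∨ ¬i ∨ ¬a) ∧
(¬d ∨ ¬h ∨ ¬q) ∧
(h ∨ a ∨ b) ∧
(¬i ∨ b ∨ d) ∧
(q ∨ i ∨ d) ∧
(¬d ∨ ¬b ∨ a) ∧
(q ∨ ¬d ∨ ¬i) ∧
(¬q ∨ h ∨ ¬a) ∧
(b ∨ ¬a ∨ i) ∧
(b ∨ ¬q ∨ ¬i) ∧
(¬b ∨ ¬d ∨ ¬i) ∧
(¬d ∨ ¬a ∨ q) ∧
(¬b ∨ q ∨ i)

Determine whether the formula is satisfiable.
No

No, the formula is not satisfiable.

No assignment of truth values to the variables can make all 26 clauses true simultaneously.

The formula is UNSAT (unsatisfiable).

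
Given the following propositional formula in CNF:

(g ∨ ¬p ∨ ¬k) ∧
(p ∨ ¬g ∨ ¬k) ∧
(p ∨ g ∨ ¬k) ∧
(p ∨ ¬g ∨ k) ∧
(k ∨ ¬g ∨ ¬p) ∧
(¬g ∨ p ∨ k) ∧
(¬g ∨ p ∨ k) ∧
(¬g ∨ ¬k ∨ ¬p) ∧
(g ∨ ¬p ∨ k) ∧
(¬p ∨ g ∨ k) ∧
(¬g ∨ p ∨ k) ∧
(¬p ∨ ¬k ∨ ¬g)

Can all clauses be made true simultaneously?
Yes

Yes, the formula is satisfiable.

One satisfying assignment is: p=False, k=False, g=False

Verification: With this assignment, all 12 clauses evaluate to true.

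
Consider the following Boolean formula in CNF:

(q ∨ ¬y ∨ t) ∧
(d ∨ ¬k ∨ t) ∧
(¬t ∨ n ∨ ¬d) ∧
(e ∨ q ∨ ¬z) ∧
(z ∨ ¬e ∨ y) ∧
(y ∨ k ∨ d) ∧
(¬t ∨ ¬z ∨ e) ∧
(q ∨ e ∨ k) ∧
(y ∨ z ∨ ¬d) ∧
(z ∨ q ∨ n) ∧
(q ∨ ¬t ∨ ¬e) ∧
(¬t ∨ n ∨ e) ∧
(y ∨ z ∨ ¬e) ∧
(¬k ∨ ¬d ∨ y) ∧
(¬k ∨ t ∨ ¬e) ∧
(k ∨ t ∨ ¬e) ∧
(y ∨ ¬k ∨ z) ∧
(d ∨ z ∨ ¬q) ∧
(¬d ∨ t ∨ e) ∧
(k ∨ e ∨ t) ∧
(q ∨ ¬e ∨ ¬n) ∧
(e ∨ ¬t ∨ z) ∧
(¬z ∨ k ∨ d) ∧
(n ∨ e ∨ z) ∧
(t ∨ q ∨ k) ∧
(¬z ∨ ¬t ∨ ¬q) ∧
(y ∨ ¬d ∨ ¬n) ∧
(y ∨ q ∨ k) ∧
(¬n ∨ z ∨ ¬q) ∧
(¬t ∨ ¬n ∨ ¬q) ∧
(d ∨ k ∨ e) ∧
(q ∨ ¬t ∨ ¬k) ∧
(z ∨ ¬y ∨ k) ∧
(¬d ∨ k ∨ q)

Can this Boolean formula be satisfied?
No

No, the formula is not satisfiable.

No assignment of truth values to the variables can make all 34 clauses true simultaneously.

The formula is UNSAT (unsatisfiable).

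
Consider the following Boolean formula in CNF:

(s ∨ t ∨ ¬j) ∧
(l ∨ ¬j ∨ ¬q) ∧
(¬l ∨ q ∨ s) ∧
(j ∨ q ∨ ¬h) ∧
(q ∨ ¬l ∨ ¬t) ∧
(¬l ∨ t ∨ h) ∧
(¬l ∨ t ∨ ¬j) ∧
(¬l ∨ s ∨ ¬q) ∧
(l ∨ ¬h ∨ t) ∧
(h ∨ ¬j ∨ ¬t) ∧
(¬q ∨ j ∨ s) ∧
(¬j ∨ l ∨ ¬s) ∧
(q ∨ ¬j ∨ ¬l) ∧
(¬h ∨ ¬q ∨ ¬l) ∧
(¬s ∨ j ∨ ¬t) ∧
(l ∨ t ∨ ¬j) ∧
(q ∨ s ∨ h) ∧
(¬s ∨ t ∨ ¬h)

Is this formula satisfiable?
Yes

Yes, the formula is satisfiable.

One satisfying assignment is: s=True, t=False, l=False, j=False, h=False, q=False

Verification: With this assignment, all 18 clauses evaluate to true.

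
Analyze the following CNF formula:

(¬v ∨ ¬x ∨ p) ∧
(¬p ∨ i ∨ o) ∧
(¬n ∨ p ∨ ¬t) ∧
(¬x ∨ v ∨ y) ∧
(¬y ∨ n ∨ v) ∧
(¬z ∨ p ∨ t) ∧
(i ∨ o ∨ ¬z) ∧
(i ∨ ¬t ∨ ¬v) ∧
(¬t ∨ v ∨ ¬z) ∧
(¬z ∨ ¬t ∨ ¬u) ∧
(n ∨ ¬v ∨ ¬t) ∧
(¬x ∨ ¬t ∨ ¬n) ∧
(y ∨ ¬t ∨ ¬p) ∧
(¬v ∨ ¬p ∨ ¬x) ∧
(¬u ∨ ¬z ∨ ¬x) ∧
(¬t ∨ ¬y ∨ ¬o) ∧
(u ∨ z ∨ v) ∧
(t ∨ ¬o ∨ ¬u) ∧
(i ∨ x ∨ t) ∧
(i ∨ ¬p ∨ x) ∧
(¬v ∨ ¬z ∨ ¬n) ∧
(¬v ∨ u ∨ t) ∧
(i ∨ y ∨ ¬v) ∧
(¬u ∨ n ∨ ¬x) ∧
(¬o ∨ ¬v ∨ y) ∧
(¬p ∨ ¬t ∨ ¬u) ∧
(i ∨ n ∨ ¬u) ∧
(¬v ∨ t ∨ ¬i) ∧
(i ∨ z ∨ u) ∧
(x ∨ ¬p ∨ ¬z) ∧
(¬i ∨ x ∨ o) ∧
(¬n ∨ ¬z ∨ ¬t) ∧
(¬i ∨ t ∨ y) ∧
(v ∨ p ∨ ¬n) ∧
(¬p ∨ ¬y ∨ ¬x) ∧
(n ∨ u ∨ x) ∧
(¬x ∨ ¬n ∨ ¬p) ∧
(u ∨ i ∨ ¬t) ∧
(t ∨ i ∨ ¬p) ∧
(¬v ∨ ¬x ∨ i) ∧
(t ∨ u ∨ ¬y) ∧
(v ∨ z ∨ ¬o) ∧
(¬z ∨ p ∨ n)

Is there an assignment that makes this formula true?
No

No, the formula is not satisfiable.

No assignment of truth values to the variables can make all 43 clauses true simultaneously.

The formula is UNSAT (unsatisfiable).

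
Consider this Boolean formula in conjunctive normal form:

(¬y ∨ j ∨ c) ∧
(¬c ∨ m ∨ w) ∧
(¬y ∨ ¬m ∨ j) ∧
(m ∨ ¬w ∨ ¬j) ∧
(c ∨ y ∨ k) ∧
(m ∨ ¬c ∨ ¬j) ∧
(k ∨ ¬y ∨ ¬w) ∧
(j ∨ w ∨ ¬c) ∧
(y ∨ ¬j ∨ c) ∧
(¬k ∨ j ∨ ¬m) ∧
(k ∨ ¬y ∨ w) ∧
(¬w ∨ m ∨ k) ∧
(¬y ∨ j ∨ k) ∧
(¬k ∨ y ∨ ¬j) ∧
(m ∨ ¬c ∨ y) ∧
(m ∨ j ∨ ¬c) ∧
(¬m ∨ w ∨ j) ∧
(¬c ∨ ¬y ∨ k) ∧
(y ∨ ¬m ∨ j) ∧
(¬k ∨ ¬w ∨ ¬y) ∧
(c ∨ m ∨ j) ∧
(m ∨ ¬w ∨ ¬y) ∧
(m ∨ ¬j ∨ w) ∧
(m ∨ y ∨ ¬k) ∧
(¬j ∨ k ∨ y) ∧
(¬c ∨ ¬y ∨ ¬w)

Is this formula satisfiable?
Yes

Yes, the formula is satisfiable.

One satisfying assignment is: k=True, y=True, c=False, j=True, w=False, m=True

Verification: With this assignment, all 26 clauses evaluate to true.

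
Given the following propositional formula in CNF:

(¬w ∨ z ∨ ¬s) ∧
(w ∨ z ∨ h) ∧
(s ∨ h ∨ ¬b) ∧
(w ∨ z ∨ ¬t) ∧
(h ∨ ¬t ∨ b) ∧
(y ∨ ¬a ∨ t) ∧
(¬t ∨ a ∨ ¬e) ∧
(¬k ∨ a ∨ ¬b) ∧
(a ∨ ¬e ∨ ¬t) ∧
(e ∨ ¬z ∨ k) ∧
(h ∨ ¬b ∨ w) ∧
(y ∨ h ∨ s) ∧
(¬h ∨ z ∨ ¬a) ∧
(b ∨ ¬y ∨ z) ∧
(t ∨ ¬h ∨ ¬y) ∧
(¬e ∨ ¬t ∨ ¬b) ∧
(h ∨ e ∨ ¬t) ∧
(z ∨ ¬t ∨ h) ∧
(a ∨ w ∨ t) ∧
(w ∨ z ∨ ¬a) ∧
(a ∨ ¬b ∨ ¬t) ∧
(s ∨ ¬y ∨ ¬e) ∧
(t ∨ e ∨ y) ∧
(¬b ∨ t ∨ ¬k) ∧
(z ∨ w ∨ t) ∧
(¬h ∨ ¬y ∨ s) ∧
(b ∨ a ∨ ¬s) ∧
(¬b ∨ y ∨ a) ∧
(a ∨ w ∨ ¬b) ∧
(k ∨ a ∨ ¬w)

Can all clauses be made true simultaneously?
Yes

Yes, the formula is satisfiable.

One satisfying assignment is: e=True, a=False, h=True, t=False, w=True, k=True, b=False, z=False, s=False, y=False

Verification: With this assignment, all 30 clauses evaluate to true.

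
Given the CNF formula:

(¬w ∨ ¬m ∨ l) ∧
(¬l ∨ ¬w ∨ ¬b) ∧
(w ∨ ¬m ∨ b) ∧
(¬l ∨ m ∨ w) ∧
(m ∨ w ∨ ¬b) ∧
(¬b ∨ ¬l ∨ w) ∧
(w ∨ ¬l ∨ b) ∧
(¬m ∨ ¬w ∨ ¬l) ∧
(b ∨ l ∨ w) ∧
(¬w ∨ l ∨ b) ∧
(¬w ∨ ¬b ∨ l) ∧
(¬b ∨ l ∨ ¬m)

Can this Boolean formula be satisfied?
Yes

Yes, the formula is satisfiable.

One satisfying assignment is: l=True, w=True, b=False, m=False

Verification: With this assignment, all 12 clauses evaluate to true.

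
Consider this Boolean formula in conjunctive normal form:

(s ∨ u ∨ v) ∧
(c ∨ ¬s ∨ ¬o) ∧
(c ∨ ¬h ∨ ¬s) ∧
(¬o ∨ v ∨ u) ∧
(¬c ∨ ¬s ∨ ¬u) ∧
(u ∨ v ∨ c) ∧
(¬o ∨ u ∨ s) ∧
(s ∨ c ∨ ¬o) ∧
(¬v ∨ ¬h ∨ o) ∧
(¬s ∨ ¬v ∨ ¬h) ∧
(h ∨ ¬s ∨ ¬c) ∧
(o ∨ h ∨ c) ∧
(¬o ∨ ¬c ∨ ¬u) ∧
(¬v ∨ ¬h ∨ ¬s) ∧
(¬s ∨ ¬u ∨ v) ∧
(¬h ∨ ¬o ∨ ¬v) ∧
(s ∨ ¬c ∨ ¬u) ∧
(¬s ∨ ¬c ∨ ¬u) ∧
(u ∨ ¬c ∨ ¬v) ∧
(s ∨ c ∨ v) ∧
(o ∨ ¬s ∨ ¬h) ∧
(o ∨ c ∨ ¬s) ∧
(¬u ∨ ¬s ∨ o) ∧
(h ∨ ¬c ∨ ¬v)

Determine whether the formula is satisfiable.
No

No, the formula is not satisfiable.

No assignment of truth values to the variables can make all 24 clauses true simultaneously.

The formula is UNSAT (unsatisfiable).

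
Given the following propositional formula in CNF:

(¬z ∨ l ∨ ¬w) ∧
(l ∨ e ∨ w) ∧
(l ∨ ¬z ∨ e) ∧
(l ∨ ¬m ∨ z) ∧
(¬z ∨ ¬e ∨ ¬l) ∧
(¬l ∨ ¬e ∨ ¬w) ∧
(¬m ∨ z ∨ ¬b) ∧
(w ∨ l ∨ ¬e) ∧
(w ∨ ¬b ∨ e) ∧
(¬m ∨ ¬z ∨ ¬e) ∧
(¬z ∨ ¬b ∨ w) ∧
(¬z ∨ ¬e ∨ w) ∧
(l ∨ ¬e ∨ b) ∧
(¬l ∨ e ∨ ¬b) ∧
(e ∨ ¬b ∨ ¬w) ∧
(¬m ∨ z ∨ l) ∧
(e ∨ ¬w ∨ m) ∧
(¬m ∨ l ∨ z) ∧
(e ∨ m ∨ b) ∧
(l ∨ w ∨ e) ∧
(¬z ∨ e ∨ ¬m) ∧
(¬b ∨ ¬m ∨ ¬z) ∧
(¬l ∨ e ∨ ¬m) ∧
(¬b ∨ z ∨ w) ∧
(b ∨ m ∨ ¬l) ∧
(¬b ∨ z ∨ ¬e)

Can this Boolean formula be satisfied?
Yes

Yes, the formula is satisfiable.

One satisfying assignment is: m=True, e=True, z=False, w=False, b=False, l=True

Verification: With this assignment, all 26 clauses evaluate to true.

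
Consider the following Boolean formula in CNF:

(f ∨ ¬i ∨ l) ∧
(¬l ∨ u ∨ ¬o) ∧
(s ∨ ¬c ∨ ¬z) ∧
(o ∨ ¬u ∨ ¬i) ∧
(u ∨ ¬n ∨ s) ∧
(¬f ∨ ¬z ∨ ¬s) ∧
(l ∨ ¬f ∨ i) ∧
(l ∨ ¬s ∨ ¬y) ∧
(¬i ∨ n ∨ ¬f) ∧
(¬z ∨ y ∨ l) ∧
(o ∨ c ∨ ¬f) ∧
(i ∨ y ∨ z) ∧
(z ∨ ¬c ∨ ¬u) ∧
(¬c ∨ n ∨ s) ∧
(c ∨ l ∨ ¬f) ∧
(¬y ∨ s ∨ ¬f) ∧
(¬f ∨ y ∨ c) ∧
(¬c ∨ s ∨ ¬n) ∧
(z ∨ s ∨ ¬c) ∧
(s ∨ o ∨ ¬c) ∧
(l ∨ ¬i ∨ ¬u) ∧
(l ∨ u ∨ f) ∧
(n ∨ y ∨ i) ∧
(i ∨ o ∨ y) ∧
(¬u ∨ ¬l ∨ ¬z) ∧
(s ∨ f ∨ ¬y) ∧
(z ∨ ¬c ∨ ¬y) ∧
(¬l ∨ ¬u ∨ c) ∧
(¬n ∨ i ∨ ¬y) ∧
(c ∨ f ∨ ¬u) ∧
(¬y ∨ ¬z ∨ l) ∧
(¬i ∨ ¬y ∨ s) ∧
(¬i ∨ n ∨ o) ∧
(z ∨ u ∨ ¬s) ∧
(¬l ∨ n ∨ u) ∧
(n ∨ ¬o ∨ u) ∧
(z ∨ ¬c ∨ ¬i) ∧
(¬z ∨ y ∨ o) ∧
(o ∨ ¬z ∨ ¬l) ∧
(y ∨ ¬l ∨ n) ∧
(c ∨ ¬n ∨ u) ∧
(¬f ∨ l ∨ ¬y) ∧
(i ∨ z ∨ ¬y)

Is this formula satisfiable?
No

No, the formula is not satisfiable.

No assignment of truth values to the variables can make all 43 clauses true simultaneously.

The formula is UNSAT (unsatisfiable).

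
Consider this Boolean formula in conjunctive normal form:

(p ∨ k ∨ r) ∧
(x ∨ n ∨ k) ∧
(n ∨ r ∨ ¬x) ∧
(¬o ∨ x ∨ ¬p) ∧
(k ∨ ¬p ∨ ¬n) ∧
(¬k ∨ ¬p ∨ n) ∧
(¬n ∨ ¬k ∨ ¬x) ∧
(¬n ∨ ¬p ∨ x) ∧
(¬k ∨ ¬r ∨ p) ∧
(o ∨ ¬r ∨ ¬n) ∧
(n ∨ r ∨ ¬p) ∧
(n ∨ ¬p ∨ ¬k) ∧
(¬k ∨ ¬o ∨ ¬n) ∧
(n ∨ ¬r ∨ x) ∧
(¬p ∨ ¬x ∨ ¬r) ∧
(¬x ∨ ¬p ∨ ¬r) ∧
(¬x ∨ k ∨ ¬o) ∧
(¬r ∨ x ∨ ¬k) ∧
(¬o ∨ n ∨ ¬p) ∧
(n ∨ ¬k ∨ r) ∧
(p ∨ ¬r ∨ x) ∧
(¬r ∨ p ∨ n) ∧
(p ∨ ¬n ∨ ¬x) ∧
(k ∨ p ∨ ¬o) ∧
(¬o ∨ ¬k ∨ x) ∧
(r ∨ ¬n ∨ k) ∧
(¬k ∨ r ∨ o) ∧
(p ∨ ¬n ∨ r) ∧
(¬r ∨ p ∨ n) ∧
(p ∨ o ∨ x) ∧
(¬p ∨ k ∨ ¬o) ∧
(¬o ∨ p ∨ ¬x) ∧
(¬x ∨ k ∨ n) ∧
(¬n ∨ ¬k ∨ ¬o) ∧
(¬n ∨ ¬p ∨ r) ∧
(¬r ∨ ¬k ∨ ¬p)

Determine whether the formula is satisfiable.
No

No, the formula is not satisfiable.

No assignment of truth values to the variables can make all 36 clauses true simultaneously.

The formula is UNSAT (unsatisfiable).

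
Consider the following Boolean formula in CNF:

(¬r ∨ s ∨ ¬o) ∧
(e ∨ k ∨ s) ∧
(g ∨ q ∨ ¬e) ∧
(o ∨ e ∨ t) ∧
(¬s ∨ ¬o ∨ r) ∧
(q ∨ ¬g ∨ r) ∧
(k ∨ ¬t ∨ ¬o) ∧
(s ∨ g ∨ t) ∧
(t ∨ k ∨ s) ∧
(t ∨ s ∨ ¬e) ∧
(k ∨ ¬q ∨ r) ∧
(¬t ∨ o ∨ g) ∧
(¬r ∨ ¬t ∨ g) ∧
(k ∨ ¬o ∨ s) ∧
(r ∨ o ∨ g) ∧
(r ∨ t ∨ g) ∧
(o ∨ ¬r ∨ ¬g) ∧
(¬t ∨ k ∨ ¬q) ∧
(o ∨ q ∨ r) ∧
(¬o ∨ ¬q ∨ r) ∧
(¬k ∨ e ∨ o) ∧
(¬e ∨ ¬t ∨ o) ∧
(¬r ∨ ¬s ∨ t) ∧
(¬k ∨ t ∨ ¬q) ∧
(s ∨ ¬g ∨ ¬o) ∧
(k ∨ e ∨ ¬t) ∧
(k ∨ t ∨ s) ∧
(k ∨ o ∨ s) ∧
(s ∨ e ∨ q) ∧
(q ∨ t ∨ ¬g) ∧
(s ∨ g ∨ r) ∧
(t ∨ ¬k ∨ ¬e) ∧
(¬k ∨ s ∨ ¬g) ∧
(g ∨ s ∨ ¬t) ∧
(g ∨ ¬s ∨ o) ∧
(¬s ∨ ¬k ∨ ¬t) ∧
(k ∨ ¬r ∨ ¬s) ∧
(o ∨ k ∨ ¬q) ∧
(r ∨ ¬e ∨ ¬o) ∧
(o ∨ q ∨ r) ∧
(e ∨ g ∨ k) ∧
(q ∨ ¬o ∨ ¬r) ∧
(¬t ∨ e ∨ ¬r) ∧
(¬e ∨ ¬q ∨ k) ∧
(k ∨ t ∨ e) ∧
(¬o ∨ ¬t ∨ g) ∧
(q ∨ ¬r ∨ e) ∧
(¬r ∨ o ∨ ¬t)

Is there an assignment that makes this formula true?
No

No, the formula is not satisfiable.

No assignment of truth values to the variables can make all 48 clauses true simultaneously.

The formula is UNSAT (unsatisfiable).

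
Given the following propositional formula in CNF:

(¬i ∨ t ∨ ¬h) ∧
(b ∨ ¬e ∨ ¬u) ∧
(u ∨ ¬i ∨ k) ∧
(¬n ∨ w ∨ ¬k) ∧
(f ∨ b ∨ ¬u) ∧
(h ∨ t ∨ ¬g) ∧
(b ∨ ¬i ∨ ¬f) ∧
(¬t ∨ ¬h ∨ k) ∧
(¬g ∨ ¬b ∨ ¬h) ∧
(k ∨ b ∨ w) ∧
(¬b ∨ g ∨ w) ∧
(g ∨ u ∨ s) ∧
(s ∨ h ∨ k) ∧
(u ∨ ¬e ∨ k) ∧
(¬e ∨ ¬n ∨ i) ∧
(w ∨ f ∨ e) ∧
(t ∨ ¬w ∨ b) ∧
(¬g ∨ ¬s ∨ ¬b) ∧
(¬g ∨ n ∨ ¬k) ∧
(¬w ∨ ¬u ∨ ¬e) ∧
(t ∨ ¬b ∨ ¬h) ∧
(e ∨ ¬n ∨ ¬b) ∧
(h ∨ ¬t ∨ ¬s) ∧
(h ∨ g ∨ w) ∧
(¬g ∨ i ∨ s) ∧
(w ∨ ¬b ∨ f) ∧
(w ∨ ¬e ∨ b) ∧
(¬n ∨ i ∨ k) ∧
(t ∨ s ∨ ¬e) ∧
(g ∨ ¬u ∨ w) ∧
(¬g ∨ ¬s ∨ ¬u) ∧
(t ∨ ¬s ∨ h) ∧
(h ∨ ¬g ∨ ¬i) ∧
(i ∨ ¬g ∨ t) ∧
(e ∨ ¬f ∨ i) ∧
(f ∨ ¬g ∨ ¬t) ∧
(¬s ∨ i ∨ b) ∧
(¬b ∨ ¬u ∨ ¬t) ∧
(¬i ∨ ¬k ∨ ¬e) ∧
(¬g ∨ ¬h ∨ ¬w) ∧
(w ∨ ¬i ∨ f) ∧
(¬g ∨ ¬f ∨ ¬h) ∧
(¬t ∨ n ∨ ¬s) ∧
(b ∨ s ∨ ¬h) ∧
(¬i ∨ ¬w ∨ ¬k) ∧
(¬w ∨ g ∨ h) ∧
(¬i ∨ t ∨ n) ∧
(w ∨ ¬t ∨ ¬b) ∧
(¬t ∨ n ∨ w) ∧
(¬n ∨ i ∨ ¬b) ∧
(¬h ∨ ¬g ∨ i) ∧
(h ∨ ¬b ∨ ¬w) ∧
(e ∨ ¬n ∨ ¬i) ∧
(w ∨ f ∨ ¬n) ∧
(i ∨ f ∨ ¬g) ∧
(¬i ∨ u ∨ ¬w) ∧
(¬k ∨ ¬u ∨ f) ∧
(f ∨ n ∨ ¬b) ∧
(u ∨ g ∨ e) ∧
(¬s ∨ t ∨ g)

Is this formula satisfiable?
No

No, the formula is not satisfiable.

No assignment of truth values to the variables can make all 60 clauses true simultaneously.

The formula is UNSAT (unsatisfiable).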